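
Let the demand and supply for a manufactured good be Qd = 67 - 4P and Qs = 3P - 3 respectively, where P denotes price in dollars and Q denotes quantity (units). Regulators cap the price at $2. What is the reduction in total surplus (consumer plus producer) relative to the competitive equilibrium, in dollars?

168

In a free market, 67 - 4P = 3P - 3 gives the equilibrium P* = 10, Q* = 27.
Since 2 < 10, the ceiling is binding.
At P = 2: Qd = 67 - 4·2 = 59 and Qs = 3·2 - 3 = 3.
Quantity traded falls to 3. At Q = 3 the demand price is (67 - 3)/4 = 16 and the supply price is (3 + 3)/3 = 2.
Deadweight loss = ½ · (16 - 2) · (27 - 3) = ½ · 14 · 24 = 168.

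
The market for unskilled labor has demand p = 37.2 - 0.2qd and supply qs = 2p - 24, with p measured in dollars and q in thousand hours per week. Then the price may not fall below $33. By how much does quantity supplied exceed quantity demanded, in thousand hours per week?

Rearranging demand gives qd = 186 - 5p. Equilibrium: 186 - 5p = 2p - 24, so 210 = 7p and p* = 30, q* = 36.
The floor of 33 is above the equilibrium price 30, so it binds.
At p = 33: qd = 186 - 5·33 = 21 and qs = 2·33 - 24 = 42.
Surplus = qs - qd = 42 - 21 = 21.

21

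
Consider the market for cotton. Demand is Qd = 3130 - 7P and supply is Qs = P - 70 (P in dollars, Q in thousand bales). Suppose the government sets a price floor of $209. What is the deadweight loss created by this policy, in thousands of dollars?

Setting quantity demanded equal to quantity supplied, 3130 - 7P = P - 70, gives P* = 400 and Q* = 330.
Since 209 is below P* = 400, the floor does not bind and the free-market outcome prevails.
Since the control does not bind, no trades are prevented and deadweight loss is zero.

0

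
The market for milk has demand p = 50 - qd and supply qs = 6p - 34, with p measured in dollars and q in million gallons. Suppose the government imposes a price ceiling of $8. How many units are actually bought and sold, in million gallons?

14

Rearranging demand gives qd = 50 - p. Equilibrium: 50 - p = 6p - 34, so 84 = 7p and p* = 12, q* = 38.
Since 8 < 12, the ceiling is binding.
At p = 8: qd = 50 - 8 = 42 and qs = 6·8 - 34 = 14.
The quantity actually transacted is the short side, supply: 14.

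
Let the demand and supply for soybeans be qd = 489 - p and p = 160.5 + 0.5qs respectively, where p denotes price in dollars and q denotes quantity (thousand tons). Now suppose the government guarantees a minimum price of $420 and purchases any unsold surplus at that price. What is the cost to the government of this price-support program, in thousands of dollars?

Rearranging supply gives qs = 2p - 321. In a free market, 489 - p = 2p - 321 gives the equilibrium p* = 270, q* = 219.
The floor of 420 is above the equilibrium price 270, so it binds.
At p = 420: qd = 489 - 420 = 69 and qs = 2·420 - 321 = 519.
Surplus = qs - qd = 450.
Government expenditure = surplus × support price = 450 × 420 = 189000.

189000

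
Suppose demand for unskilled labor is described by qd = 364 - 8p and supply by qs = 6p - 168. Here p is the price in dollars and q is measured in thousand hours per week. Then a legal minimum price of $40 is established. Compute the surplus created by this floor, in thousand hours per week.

28

Equilibrium: 364 - 8p = 6p - 168, so 532 = 14p and p* = 38, q* = 60.
Because the floor (40) lies above the market-clearing price, it is binding.
At p = 40: qd = 364 - 8·40 = 44 and qs = 6·40 - 168 = 72.
Surplus = qs - qd = 72 - 44 = 28.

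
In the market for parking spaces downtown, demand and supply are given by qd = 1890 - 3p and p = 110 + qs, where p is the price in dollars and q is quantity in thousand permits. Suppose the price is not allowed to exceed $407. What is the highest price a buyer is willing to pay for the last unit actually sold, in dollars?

Rearranging supply gives qs = p - 110. In a free market, 1890 - 3p = p - 110 gives the equilibrium p* = 500, q* = 390.
Because the ceiling (407) lies below the market-clearing price, it is binding.
At p = 407: qd = 1890 - 3·407 = 669 and qs = 407 - 110 = 297.
Only 297 units reach the market. On the demand curve, the marginal buyer's willingness to pay at q = 297 is (1890 - 297)/3 = 531.

531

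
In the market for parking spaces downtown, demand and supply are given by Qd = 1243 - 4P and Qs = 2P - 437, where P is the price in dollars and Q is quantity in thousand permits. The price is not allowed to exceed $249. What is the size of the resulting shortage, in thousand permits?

186

Setting quantity demanded equal to quantity supplied, 1243 - 4P = 2P - 437, gives P* = 280 and Q* = 123.
Because the ceiling (249) lies below the market-clearing price, it is binding.
At P = 249: Qd = 1243 - 4·249 = 247 and Qs = 2·249 - 437 = 61.
Shortage = Qd - Qs = 247 - 61 = 186.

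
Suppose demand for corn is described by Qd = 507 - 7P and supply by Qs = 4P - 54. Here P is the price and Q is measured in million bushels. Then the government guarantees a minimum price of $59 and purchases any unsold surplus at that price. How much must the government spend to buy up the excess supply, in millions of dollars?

Without the control the market clears where 507 - 7P = 4P - 54, i.e. P* = 51 and Q* = 150.
Since 59 > 51, the floor is binding.
At P = 59: Qd = 507 - 7·59 = 94 and Qs = 4·59 - 54 = 182.
Surplus = Qs - Qd = 88.
Government expenditure = surplus × support price = 88 × 59 = 5192.

5192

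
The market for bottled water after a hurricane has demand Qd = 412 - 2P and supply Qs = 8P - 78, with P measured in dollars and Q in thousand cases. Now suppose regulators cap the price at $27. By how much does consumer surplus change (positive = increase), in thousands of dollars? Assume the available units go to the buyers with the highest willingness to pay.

In a free market, 412 - 2P = 8P - 78 gives the equilibrium P* = 49, Q* = 314.
The ceiling of 27 is below the equilibrium price 49, so it binds.
At P = 27: Qd = 412 - 2·27 = 358 and Qs = 8·27 - 78 = 138.
Consumer surplus without the control is ½ · (206 - 49) · 314 = 24649.
With the ceiling, 138 units are sold at 27 (assume they go to the highest-value buyers). The demand price at Q = 138 is 137, so CS = ½ · [(206 - 27) + (137 - 27)] · 138 = 19941.
Change in consumer surplus = 19941 - 24649 = -4708.

-4708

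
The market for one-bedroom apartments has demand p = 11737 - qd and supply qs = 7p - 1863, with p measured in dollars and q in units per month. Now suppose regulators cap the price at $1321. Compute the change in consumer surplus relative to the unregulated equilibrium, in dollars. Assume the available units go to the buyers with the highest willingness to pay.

Rearranging demand gives qd = 11737 - p. Without the control the market clears where 11737 - p = 7p - 1863, i.e. p* = 1700 and q* = 10037.
Since 1321 < 1700, the ceiling is binding.
At p = 1321: qd = 11737 - 1321 = 10416 and qs = 7·1321 - 1863 = 7384.
Consumer surplus without the control is ½ · (11737 - 1700) · 10037 = 50370684.5.
With the ceiling, 7384 units are sold at 1321 (assume they go to the highest-value buyers). The demand price at q = 7384 is 4353, so CS = ½ · [(11737 - 1321) + (4353 - 1321)] · 7384 = 49650016.
Change in consumer surplus = 49650016 - 50370684.5 = -720668.5.

-720668.5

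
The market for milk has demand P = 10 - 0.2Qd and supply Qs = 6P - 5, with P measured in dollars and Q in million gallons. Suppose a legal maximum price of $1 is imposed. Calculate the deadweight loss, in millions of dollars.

Rearranging demand gives Qd = 50 - 5P. In a free market, 50 - 5P = 6P - 5 gives the equilibrium P* = 5, Q* = 25.
The ceiling of 1 is below the equilibrium price 5, so it binds.
At P = 1: Qd = 50 - 5·1 = 45 and Qs = 6·1 - 5 = 1.
Quantity traded falls to 1. At Q = 1 the demand price is (50 - 1)/5 = 9.8 and the supply price is (5 + 1)/6 = 1.
Deadweight loss = ½ · (9.8 - 1) · (25 - 1) = ½ · 8.8 · 24 = 105.6.

105.6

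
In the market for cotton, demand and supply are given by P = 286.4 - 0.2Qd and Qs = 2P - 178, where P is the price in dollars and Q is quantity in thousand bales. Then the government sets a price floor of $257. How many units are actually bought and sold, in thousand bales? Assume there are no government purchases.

147

Rearranging demand gives Qd = 1432 - 5P. Without the control the market clears where 1432 - 5P = 2P - 178, i.e. P* = 230 and Q* = 282.
Since 257 > 230, the floor is binding.
At P = 257: Qd = 1432 - 5·257 = 147 and Qs = 2·257 - 178 = 336.
The quantity actually transacted is the short side, demand: 147.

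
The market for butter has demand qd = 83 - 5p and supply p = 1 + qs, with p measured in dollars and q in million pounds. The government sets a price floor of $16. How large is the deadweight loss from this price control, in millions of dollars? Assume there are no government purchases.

60

Rearranging supply gives qs = p - 1. Setting quantity demanded equal to quantity supplied, 83 - 5p = p - 1, gives p* = 14 and q* = 13.
The floor of 16 is above the equilibrium price 14, so it binds.
At p = 16: qd = 83 - 5·16 = 3 and qs = 16 - 1 = 15.
Quantity traded falls to 3. At q = 3 the demand price is (83 - 3)/5 = 16 and the supply price is 1 + 3 = 4.
Deadweight loss = ½ · (16 - 4) · (13 - 3) = ½ · 12 · 10 = 60.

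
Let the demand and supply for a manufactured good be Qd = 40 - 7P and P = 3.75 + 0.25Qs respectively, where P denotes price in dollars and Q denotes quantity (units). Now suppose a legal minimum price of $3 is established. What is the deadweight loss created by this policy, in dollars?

0

Rearranging supply gives Qs = 4P - 15. In a free market, 40 - 7P = 4P - 15 gives the equilibrium P* = 5, Q* = 5.
The floor of 3 is below the equilibrium price 5, so it is not binding; the market clears at P* = 5, Q* = 5.
Since the control does not bind, no trades are prevented and deadweight loss is zero.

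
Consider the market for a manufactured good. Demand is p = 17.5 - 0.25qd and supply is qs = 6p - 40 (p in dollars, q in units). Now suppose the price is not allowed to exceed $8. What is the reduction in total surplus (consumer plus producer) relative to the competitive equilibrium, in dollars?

67.5

Rearranging demand gives qd = 70 - 4p. In a free market, 70 - 4p = 6p - 40 gives the equilibrium p* = 11, q* = 26.
Since 8 < 11, the ceiling is binding.
At p = 8: qd = 70 - 4·8 = 38 and qs = 6·8 - 40 = 8.
Quantity traded falls to 8. At q = 8 the demand price is (70 - 8)/4 = 15.5 and the supply price is (40 + 8)/6 = 8.
Deadweight loss = ½ · (15.5 - 8) · (26 - 8) = ½ · 7.5 · 18 = 67.5.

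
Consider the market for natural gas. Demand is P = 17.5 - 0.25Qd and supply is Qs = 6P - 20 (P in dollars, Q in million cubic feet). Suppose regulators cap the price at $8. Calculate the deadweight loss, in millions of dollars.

7.5

Rearranging demand gives Qd = 70 - 4P. In a free market, 70 - 4P = 6P - 20 gives the equilibrium P* = 9, Q* = 34.
Since 8 < 9, the ceiling is binding.
At P = 8: Qd = 70 - 4·8 = 38 and Qs = 6·8 - 20 = 28.
Quantity traded falls to 28. At Q = 28 the demand price is (70 - 28)/4 = 10.5 and the supply price is (20 + 28)/6 = 8.
Deadweight loss = ½ · (10.5 - 8) · (34 - 28) = ½ · 2.5 · 6 = 7.5.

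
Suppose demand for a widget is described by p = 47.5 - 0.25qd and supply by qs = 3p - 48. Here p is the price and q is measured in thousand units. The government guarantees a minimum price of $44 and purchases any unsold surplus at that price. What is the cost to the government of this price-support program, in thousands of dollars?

Rearranging demand gives qd = 190 - 4p. Without the control the market clears where 190 - 4p = 3p - 48, i.e. p* = 34 and q* = 54.
Since 44 > 34, the floor is binding.
At p = 44: qd = 190 - 4·44 = 14 and qs = 3·44 - 48 = 84.
Surplus = qs - qd = 70.
Government expenditure = surplus × support price = 70 × 44 = 3080.

3080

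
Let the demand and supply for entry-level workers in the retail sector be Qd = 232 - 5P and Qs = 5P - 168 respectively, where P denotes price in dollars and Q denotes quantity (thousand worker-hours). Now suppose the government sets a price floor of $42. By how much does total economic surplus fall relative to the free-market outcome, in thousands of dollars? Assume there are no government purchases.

Setting quantity demanded equal to quantity supplied, 232 - 5P = 5P - 168, gives P* = 40 and Q* = 32.
The floor of 42 is above the equilibrium price 40, so it binds.
At P = 42: Qd = 232 - 5·42 = 22 and Qs = 5·42 - 168 = 42.
Quantity traded falls to 22. At Q = 22 the demand price is (232 - 22)/5 = 42 and the supply price is (168 + 22)/5 = 38.
Deadweight loss = ½ · (42 - 38) · (32 - 22) = ½ · 4 · 10 = 20.

20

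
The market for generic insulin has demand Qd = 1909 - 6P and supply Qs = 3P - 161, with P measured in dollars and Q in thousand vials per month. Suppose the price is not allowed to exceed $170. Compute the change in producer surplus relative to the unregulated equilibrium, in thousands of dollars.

-26340

Setting quantity demanded equal to quantity supplied, 1909 - 6P = 3P - 161, gives P* = 230 and Q* = 529.
Because the ceiling (170) lies below the market-clearing price, it is binding.
At P = 170: Qd = 1909 - 6·170 = 889 and Qs = 3·170 - 161 = 349.
Producer surplus without the control is ½ · (230 - 161/3) · 529 = 279841/6.
With the ceiling, producers sell 349 units at 170, so PS = ½ · (170 - 161/3) · 349 = 121801/6.
Change in producer surplus = 121801/6 - 279841/6 = -26340.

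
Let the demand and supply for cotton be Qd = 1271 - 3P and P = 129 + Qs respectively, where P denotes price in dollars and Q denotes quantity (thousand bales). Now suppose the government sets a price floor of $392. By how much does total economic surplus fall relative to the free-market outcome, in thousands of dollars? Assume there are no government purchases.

Rearranging supply gives Qs = P - 129. Equilibrium: 1271 - 3P = P - 129, so 1400 = 4P and P* = 350, Q* = 221.
Because the floor (392) lies above the market-clearing price, it is binding.
At P = 392: Qd = 1271 - 3·392 = 95 and Qs = 392 - 129 = 263.
Quantity traded falls to 95. At Q = 95 the demand price is (1271 - 95)/3 = 392 and the supply price is 129 + 95 = 224.
Deadweight loss = ½ · (392 - 224) · (221 - 95) = ½ · 168 · 126 = 10584.

10584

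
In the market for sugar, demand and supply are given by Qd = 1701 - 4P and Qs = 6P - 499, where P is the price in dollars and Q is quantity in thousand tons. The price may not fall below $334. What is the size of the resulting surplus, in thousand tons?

Setting quantity demanded equal to quantity supplied, 1701 - 4P = 6P - 499, gives P* = 220 and Q* = 821.
Since 334 > 220, the floor is binding.
At P = 334: Qd = 1701 - 4·334 = 365 and Qs = 6·334 - 499 = 1505.
Surplus = Qs - Qd = 1505 - 365 = 1140.

1140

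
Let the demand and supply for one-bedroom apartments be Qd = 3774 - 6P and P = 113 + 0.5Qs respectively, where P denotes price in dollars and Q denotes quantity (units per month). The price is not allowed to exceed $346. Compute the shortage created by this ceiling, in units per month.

Rearranging supply gives Qs = 2P - 226. Equilibrium: 3774 - 6P = 2P - 226, so 4000 = 8P and P* = 500, Q* = 774.
Because the ceiling (346) lies below the market-clearing price, it is binding.
At P = 346: Qd = 3774 - 6·346 = 1698 and Qs = 2·346 - 226 = 466.
Shortage = Qd - Qs = 1698 - 466 = 1232.

1232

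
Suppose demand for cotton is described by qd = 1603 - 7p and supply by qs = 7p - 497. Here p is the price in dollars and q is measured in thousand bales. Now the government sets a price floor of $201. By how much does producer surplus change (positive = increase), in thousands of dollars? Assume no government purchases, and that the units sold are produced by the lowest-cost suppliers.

892.5

In a free market, 1603 - 7p = 7p - 497 gives the equilibrium p* = 150, q* = 553.
Since 201 > 150, the floor is binding.
At p = 201: qd = 1603 - 7·201 = 196 and qs = 7·201 - 497 = 910.
Producer surplus without the control is ½ · (150 - 71) · 553 = 21843.5.
With the floor, 196 units are sold at 201. The supply price at q = 196 is 99, so PS = ½ · [(201 - 71) + (201 - 99)] · 196 = 22736.
Change in producer surplus = 22736 - 21843.5 = 892.5.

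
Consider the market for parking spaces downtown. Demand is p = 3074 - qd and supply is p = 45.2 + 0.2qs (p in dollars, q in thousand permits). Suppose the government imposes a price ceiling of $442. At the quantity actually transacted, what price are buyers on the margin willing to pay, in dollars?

1090

Rearranging demand gives qd = 3074 - p; rearranging supply gives qs = 5p - 226. Equilibrium: 3074 - p = 5p - 226, so 3300 = 6p and p* = 550, q* = 2524.
Because the ceiling (442) lies below the market-clearing price, it is binding.
At p = 442: qd = 3074 - 442 = 2632 and qs = 5·442 - 226 = 1984.
Only 1984 units reach the market. On the demand curve, the marginal buyer's willingness to pay at q = 1984 is (3074 - 1984) = 1090.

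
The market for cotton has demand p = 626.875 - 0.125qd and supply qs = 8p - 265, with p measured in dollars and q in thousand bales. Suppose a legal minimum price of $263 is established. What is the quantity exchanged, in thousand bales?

2375

Rearranging demand gives qd = 5015 - 8p. Setting quantity demanded equal to quantity supplied, 5015 - 8p = 8p - 265, gives p* = 330 and q* = 2375.
The floor of 263 is below the equilibrium price 330, so it is not binding; the market clears at p* = 330, q* = 2375.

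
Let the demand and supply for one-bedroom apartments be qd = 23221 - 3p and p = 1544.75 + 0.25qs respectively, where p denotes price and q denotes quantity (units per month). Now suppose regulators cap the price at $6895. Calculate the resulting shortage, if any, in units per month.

Rearranging supply gives qs = 4p - 6179. In a free market, 23221 - 3p = 4p - 6179 gives the equilibrium p* = 4200, q* = 10621.
The ceiling of 6895 is above the equilibrium price 4200, so it is not binding; the market clears at p* = 4200, q* = 10621.
Since the control does not bind, there is no shortage.

0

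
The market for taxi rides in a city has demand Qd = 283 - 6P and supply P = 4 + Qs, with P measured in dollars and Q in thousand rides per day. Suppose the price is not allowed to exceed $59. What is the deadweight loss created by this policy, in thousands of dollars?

Rearranging supply gives Qs = P - 4. Without the control the market clears where 283 - 6P = P - 4, i.e. P* = 41 and Q* = 37.
The ceiling of 59 is above the equilibrium price 41, so it is not binding; the market clears at P* = 41, Q* = 37.
Since the control does not bind, no trades are prevented and deadweight loss is zero.

0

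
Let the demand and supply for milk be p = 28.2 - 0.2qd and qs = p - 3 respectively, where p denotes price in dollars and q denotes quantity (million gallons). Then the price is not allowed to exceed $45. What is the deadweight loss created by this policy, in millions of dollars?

0

Rearranging demand gives qd = 141 - 5p. In a free market, 141 - 5p = p - 3 gives the equilibrium p* = 24, q* = 21.
Since 45 is above p* = 24, the ceiling does not bind and the free-market outcome prevails.
Since the control does not bind, no trades are prevented and deadweight loss is zero.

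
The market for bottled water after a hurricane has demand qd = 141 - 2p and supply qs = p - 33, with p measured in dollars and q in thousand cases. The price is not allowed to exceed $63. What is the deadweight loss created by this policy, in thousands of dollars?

In a free market, 141 - 2p = p - 33 gives the equilibrium p* = 58, q* = 25.
The ceiling of 63 is above the equilibrium price 58, so it is not binding; the market clears at p* = 58, q* = 25.
Since the control does not bind, no trades are prevented and deadweight loss is zero.

0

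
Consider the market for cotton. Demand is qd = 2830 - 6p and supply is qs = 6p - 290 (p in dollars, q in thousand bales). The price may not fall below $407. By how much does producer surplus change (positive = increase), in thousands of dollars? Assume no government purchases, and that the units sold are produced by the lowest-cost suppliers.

Equilibrium: 2830 - 6p = 6p - 290, so 3120 = 12p and p* = 260, q* = 1270.
Because the floor (407) lies above the market-clearing price, it is binding.
At p = 407: qd = 2830 - 6·407 = 388 and qs = 6·407 - 290 = 2152.
Producer surplus without the control is ½ · (260 - 145/3) · 1270 = 403225/3.
With the floor, 388 units are sold at 407. The supply price at q = 388 is 113, so PS = ½ · [(407 - 145/3) + (407 - 113)] · 388 = 379852/3.
Change in producer surplus = 379852/3 - 403225/3 = -7791.

-7791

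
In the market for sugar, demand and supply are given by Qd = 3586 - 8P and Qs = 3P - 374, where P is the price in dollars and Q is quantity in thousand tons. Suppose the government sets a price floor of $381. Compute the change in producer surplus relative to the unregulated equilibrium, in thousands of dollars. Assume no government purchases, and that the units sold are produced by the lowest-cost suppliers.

In a free market, 3586 - 8P = 3P - 374 gives the equilibrium P* = 360, Q* = 706.
Since 381 > 360, the floor is binding.
At P = 381: Qd = 3586 - 8·381 = 538 and Qs = 3·381 - 374 = 769.
Producer surplus without the control is ½ · (360 - 374/3) · 706 = 249218/3.
With the floor, 538 units are sold at 381. The supply price at Q = 538 is 304, so PS = ½ · [(381 - 374/3) + (381 - 304)] · 538 = 269000/3.
Change in producer surplus = 269000/3 - 249218/3 = 6594.

6594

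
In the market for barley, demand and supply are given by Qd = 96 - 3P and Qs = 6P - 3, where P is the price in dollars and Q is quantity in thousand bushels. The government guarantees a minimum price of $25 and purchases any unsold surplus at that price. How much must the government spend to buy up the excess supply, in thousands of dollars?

3150

Setting quantity demanded equal to quantity supplied, 96 - 3P = 6P - 3, gives P* = 11 and Q* = 63.
Because the floor (25) lies above the market-clearing price, it is binding.
At P = 25: Qd = 96 - 3·25 = 21 and Qs = 6·25 - 3 = 147.
Surplus = Qs - Qd = 126.
Government expenditure = surplus × support price = 126 × 25 = 3150.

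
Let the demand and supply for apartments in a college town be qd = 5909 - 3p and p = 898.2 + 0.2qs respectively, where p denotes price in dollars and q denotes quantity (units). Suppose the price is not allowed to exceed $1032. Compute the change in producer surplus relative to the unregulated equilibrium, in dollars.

Rearranging supply gives qs = 5p - 4491. Equilibrium: 5909 - 3p = 5p - 4491, so 10400 = 8p and p* = 1300, q* = 2009.
Since 1032 < 1300, the ceiling is binding.
At p = 1032: qd = 5909 - 3·1032 = 2813 and qs = 5·1032 - 4491 = 669.
Producer surplus without the control is ½ · (1300 - 898.2) · 2009 = 403608.1.
With the ceiling, producers sell 669 units at 1032, so PS = ½ · (1032 - 898.2) · 669 = 44756.1.
Change in producer surplus = 44756.1 - 403608.1 = -358852.

-358852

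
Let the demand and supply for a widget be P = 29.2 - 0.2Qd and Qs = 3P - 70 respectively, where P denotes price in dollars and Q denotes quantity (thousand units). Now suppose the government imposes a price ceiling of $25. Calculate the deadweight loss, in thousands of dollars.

Rearranging demand gives Qd = 146 - 5P. Setting quantity demanded equal to quantity supplied, 146 - 5P = 3P - 70, gives P* = 27 and Q* = 11.
The ceiling of 25 is below the equilibrium price 27, so it binds.
At P = 25: Qd = 146 - 5·25 = 21 and Qs = 3·25 - 70 = 5.
Quantity traded falls to 5. At Q = 5 the demand price is (146 - 5)/5 = 28.2 and the supply price is (70 + 5)/3 = 25.
Deadweight loss = ½ · (28.2 - 25) · (11 - 5) = ½ · 3.2 · 6 = 9.6.

9.6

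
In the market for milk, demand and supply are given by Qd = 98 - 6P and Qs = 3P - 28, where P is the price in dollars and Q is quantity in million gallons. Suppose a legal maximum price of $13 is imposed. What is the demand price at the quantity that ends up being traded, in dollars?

In a free market, 98 - 6P = 3P - 28 gives the equilibrium P* = 14, Q* = 14.
The ceiling of 13 is below the equilibrium price 14, so it binds.
At P = 13: Qd = 98 - 6·13 = 20 and Qs = 3·13 - 28 = 11.
Only 11 units reach the market. On the demand curve, the marginal buyer's willingness to pay at Q = 11 is (98 - 11)/6 = 14.5.

14.5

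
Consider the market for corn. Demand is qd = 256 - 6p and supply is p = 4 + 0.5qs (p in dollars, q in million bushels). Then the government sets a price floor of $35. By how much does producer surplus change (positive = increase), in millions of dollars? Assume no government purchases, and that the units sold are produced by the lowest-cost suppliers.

56

Rearranging supply gives qs = 2p - 8. Equilibrium: 256 - 6p = 2p - 8, so 264 = 8p and p* = 33, q* = 58.
The floor of 35 is above the equilibrium price 33, so it binds.
At p = 35: qd = 256 - 6·35 = 46 and qs = 2·35 - 8 = 62.
Producer surplus without the control is ½ · (33 - 4) · 58 = 841.
With the floor, 46 units are sold at 35. The supply price at q = 46 is 27, so PS = ½ · [(35 - 4) + (35 - 27)] · 46 = 897.
Change in producer surplus = 897 - 841 = 56.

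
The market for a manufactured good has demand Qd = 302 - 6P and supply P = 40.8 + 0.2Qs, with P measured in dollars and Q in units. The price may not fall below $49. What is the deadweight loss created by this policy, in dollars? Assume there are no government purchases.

59.4

Rearranging supply gives Qs = 5P - 204. Without the control the market clears where 302 - 6P = 5P - 204, i.e. P* = 46 and Q* = 26.
The floor of 49 is above the equilibrium price 46, so it binds.
At P = 49: Qd = 302 - 6·49 = 8 and Qs = 5·49 - 204 = 41.
Quantity traded falls to 8. At Q = 8 the demand price is (302 - 8)/6 = 49 and the supply price is (204 + 8)/5 = 42.4.
Deadweight loss = ½ · (49 - 42.4) · (26 - 8) = ½ · 6.6 · 18 = 59.4.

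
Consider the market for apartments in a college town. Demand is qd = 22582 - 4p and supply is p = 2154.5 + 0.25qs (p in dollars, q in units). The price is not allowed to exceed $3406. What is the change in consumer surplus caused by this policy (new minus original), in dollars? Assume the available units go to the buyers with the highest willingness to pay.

Rearranging supply gives qs = 4p - 8618. In a free market, 22582 - 4p = 4p - 8618 gives the equilibrium p* = 3900, q* = 6982.
Since 3406 < 3900, the ceiling is binding.
At p = 3406: qd = 22582 - 4·3406 = 8958 and qs = 4·3406 - 8618 = 5006.
Consumer surplus without the control is ½ · (5645.5 - 3900) · 6982 = 6093540.5.
With the ceiling, 5006 units are sold at 3406 (assume they go to the highest-value buyers). The demand price at q = 5006 is 4394, so CS = ½ · [(5645.5 - 3406) + (4394 - 3406)] · 5006 = 8078432.5.
Change in consumer surplus = 8078432.5 - 6093540.5 = 1984892.

1984892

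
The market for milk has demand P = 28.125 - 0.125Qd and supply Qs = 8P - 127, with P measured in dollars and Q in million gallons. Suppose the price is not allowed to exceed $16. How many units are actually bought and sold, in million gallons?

1

Rearranging demand gives Qd = 225 - 8P. In a free market, 225 - 8P = 8P - 127 gives the equilibrium P* = 22, Q* = 49.
The ceiling of 16 is below the equilibrium price 22, so it binds.
At P = 16: Qd = 225 - 8·16 = 97 and Qs = 8·16 - 127 = 1.
The quantity actually transacted is the short side, supply: 1.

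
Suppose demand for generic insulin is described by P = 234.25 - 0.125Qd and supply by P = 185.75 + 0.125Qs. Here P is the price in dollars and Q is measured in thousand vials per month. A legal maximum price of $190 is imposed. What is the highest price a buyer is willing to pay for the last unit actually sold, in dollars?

230

Rearranging demand gives Qd = 1874 - 8P; rearranging supply gives Qs = 8P - 1486. Without the control the market clears where 1874 - 8P = 8P - 1486, i.e. P* = 210 and Q* = 194.
The ceiling of 190 is below the equilibrium price 210, so it binds.
At P = 190: Qd = 1874 - 8·190 = 354 and Qs = 8·190 - 1486 = 34.
Only 34 units reach the market. On the demand curve, the marginal buyer's willingness to pay at Q = 34 is (1874 - 34)/8 = 230.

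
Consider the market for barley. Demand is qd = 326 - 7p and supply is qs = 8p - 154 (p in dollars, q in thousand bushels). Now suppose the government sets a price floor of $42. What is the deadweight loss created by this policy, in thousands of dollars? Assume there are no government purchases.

In a free market, 326 - 7p = 8p - 154 gives the equilibrium p* = 32, q* = 102.
Since 42 > 32, the floor is binding.
At p = 42: qd = 326 - 7·42 = 32 and qs = 8·42 - 154 = 182.
Quantity traded falls to 32. At q = 32 the demand price is (326 - 32)/7 = 42 and the supply price is (154 + 32)/8 = 23.25.
Deadweight loss = ½ · (42 - 23.25) · (102 - 32) = ½ · 18.75 · 70 = 656.25.

656.25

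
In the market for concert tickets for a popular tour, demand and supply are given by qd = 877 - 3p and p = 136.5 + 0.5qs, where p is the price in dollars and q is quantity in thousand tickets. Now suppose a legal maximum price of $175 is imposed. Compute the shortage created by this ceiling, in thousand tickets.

Rearranging supply gives qs = 2p - 273. Without the control the market clears where 877 - 3p = 2p - 273, i.e. p* = 230 and q* = 187.
The ceiling of 175 is below the equilibrium price 230, so it binds.
At p = 175: qd = 877 - 3·175 = 352 and qs = 2·175 - 273 = 77.
Shortage = qd - qs = 352 - 77 = 275.

275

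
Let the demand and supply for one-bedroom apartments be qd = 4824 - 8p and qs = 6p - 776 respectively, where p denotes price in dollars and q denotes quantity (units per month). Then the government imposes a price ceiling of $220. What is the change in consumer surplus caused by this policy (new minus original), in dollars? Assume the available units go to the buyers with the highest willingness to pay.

25020

Setting quantity demanded equal to quantity supplied, 4824 - 8p = 6p - 776, gives p* = 400 and q* = 1624.
Because the ceiling (220) lies below the market-clearing price, it is binding.
At p = 220: qd = 4824 - 8·220 = 3064 and qs = 6·220 - 776 = 544.
Consumer surplus without the control is ½ · (603 - 400) · 1624 = 164836.
With the ceiling, 544 units are sold at 220 (assume they go to the highest-value buyers). The demand price at q = 544 is 535, so CS = ½ · [(603 - 220) + (535 - 220)] · 544 = 189856.
Change in consumer surplus = 189856 - 164836 = 25020.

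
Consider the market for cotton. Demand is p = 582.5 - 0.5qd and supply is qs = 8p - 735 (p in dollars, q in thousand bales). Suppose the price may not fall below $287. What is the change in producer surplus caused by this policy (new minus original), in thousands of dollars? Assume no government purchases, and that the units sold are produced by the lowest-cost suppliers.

Rearranging demand gives qd = 1165 - 2p. In a free market, 1165 - 2p = 8p - 735 gives the equilibrium p* = 190, q* = 785.
Since 287 > 190, the floor is binding.
At p = 287: qd = 1165 - 2·287 = 591 and qs = 8·287 - 735 = 1561.
Producer surplus without the control is ½ · (190 - 91.875) · 785 = 38514.0625.
With the floor, 591 units are sold at 287. The supply price at q = 591 is 165.75, so PS = ½ · [(287 - 91.875) + (287 - 165.75)] · 591 = 93488.8125.
Change in producer surplus = 93488.8125 - 38514.0625 = 54974.75.

54974.75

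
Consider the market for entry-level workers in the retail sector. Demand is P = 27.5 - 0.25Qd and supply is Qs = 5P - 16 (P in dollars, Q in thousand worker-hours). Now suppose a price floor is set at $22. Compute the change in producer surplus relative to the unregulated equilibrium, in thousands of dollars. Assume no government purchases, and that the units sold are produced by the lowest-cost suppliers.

73.6

Rearranging demand gives Qd = 110 - 4P. Equilibrium: 110 - 4P = 5P - 16, so 126 = 9P and P* = 14, Q* = 54.
The floor of 22 is above the equilibrium price 14, so it binds.
At P = 22: Qd = 110 - 4·22 = 22 and Qs = 5·22 - 16 = 94.
Producer surplus without the control is ½ · (14 - 3.2) · 54 = 291.6.
With the floor, 22 units are sold at 22. The supply price at Q = 22 is 7.6, so PS = ½ · [(22 - 3.2) + (22 - 7.6)] · 22 = 365.2.
Change in producer surplus = 365.2 - 291.6 = 73.6.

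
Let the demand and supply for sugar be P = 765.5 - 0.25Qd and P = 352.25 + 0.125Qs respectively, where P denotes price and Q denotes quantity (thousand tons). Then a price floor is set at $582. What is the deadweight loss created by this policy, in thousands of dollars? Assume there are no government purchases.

25392

Rearranging demand gives Qd = 3062 - 4P; rearranging supply gives Qs = 8P - 2818. Without the control the market clears where 3062 - 4P = 8P - 2818, i.e. P* = 490 and Q* = 1102.
Because the floor (582) lies above the market-clearing price, it is binding.
At P = 582: Qd = 3062 - 4·582 = 734 and Qs = 8·582 - 2818 = 1838.
Quantity traded falls to 734. At Q = 734 the demand price is (3062 - 734)/4 = 582 and the supply price is (2818 + 734)/8 = 444.
Deadweight loss = ½ · (582 - 444) · (1102 - 734) = ½ · 138 · 368 = 25392.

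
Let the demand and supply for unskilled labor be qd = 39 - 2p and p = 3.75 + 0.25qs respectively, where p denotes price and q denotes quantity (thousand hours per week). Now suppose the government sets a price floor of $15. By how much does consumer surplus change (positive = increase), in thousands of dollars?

-90

Rearranging supply gives qs = 4p - 15. Setting quantity demanded equal to quantity supplied, 39 - 2p = 4p - 15, gives p* = 9 and q* = 21.
Because the floor (15) lies above the market-clearing price, it is binding.
At p = 15: qd = 39 - 2·15 = 9 and qs = 4·15 - 15 = 45.
Consumer surplus without the control is ½ · (19.5 - 9) · 21 = 110.25.
With the floor, consumers buy 9 units at 15, so CS = ½ · (19.5 - 15) · 9 = 20.25.
Change in consumer surplus = 20.25 - 110.25 = -90.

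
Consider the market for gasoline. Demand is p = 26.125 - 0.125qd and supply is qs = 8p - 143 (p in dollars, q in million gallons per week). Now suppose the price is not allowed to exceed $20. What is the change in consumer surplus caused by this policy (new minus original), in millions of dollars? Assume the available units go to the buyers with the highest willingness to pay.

18

Rearranging demand gives qd = 209 - 8p. In a free market, 209 - 8p = 8p - 143 gives the equilibrium p* = 22, q* = 33.
The ceiling of 20 is below the equilibrium price 22, so it binds.
At p = 20: qd = 209 - 8·20 = 49 and qs = 8·20 - 143 = 17.
Consumer surplus without the control is ½ · (26.125 - 22) · 33 = 68.0625.
With the ceiling, 17 units are sold at 20 (assume they go to the highest-value buyers). The demand price at q = 17 is 24, so CS = ½ · [(26.125 - 20) + (24 - 20)] · 17 = 86.0625.
Change in consumer surplus = 86.0625 - 68.0625 = 18.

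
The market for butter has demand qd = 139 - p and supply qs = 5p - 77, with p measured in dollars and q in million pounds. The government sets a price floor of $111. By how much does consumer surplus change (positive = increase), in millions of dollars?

-4912.5

Without the control the market clears where 139 - p = 5p - 77, i.e. p* = 36 and q* = 103.
The floor of 111 is above the equilibrium price 36, so it binds.
At p = 111: qd = 139 - 111 = 28 and qs = 5·111 - 77 = 478.
Consumer surplus without the control is ½ · (139 - 36) · 103 = 5304.5.
With the floor, consumers buy 28 units at 111, so CS = ½ · (139 - 111) · 28 = 392.
Change in consumer surplus = 392 - 5304.5 = -4912.5.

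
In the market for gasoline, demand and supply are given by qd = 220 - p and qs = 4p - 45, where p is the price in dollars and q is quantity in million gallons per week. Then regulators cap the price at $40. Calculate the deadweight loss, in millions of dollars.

1690

Equilibrium: 220 - p = 4p - 45, so 265 = 5p and p* = 53, q* = 167.
Since 40 < 53, the ceiling is binding.
At p = 40: qd = 220 - 40 = 180 and qs = 4·40 - 45 = 115.
Quantity traded falls to 115. At q = 115 the demand price is 220 - 115 = 105 and the supply price is (45 + 115)/4 = 40.
Deadweight loss = ½ · (105 - 40) · (167 - 115) = ½ · 65 · 52 = 1690.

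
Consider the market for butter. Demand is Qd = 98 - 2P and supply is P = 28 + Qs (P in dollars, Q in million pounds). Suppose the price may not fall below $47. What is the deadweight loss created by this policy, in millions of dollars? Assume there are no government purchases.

75

Rearranging supply gives Qs = P - 28. Setting quantity demanded equal to quantity supplied, 98 - 2P = P - 28, gives P* = 42 and Q* = 14.
Since 47 > 42, the floor is binding.
At P = 47: Qd = 98 - 2·47 = 4 and Qs = 47 - 28 = 19.
Quantity traded falls to 4. At Q = 4 the demand price is (98 - 4)/2 = 47 and the supply price is 28 + 4 = 32.
Deadweight loss = ½ · (47 - 32) · (14 - 4) = ½ · 15 · 10 = 75.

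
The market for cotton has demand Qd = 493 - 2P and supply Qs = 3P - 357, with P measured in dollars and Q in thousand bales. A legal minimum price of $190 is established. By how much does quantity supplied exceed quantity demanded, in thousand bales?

Equilibrium: 493 - 2P = 3P - 357, so 850 = 5P and P* = 170, Q* = 153.
Because the floor (190) lies above the market-clearing price, it is binding.
At P = 190: Qd = 493 - 2·190 = 113 and Qs = 3·190 - 357 = 213.
Surplus = Qs - Qd = 213 - 113 = 100.

100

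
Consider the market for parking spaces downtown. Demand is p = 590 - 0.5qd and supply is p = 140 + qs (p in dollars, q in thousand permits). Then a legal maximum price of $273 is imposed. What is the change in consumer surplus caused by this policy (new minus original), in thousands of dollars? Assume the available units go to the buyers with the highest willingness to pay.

15238.75

Rearranging demand gives qd = 1180 - 2p; rearranging supply gives qs = p - 140. Equilibrium: 1180 - 2p = p - 140, so 1320 = 3p and p* = 440, q* = 300.
The ceiling of 273 is below the equilibrium price 440, so it binds.
At p = 273: qd = 1180 - 2·273 = 634 and qs = 273 - 140 = 133.
Consumer surplus without the control is ½ · (590 - 440) · 300 = 22500.
With the ceiling, 133 units are sold at 273 (assume they go to the highest-value buyers). The demand price at q = 133 is 523.5, so CS = ½ · [(590 - 273) + (523.5 - 273)] · 133 = 37738.75.
Change in consumer surplus = 37738.75 - 22500 = 15238.75.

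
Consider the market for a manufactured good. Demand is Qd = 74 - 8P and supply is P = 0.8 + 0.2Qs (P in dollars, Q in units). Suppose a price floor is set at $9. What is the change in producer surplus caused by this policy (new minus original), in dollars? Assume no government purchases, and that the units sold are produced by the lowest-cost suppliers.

-51.6

Rearranging supply gives Qs = 5P - 4. Setting quantity demanded equal to quantity supplied, 74 - 8P = 5P - 4, gives P* = 6 and Q* = 26.
Since 9 > 6, the floor is binding.
At P = 9: Qd = 74 - 8·9 = 2 and Qs = 5·9 - 4 = 41.
Producer surplus without the control is ½ · (6 - 0.8) · 26 = 67.6.
With the floor, 2 units are sold at 9. The supply price at Q = 2 is 1.2, so PS = ½ · [(9 - 0.8) + (9 - 1.2)] · 2 = 16.
Change in producer surplus = 16 - 67.6 = -51.6.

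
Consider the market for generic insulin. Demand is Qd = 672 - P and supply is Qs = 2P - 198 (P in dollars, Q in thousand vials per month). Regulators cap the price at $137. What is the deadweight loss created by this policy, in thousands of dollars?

In a free market, 672 - P = 2P - 198 gives the equilibrium P* = 290, Q* = 382.
Since 137 < 290, the ceiling is binding.
At P = 137: Qd = 672 - 137 = 535 and Qs = 2·137 - 198 = 76.
Quantity traded falls to 76. At Q = 76 the demand price is 672 - 76 = 596 and the supply price is (198 + 76)/2 = 137.
Deadweight loss = ½ · (596 - 137) · (382 - 76) = ½ · 459 · 306 = 70227.

70227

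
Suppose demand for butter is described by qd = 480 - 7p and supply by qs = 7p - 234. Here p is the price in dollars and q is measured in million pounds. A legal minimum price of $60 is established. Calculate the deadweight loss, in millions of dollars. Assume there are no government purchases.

In a free market, 480 - 7p = 7p - 234 gives the equilibrium p* = 51, q* = 123.
Because the floor (60) lies above the market-clearing price, it is binding.
At p = 60: qd = 480 - 7·60 = 60 and qs = 7·60 - 234 = 186.
Quantity traded falls to 60. At q = 60 the demand price is (480 - 60)/7 = 60 and the supply price is (234 + 60)/7 = 42.
Deadweight loss = ½ · (60 - 42) · (123 - 60) = ½ · 18 · 63 = 567.

567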